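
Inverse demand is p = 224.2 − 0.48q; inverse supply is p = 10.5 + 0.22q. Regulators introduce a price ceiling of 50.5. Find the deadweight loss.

5335.48

Competitive equilibrium: 224.2 − 0.48q = 10.5 + 0.22q → q* = 305.2857, p* = 77.6629.
At the ceiling p = 50.5, quantity supplied = (50.5 − 10.5)/0.22 = 181.8182.
Willingness to pay at q' = 181.8182: 224.2 − 0.48·181.8182 = 136.9273.
Δq = 305.2857 − 181.8182 = 123.4675; wedge = 136.9273 − 50.5 = 86.4273.
The triangle = ½ × 123.4675 × 86.4273 = 5335.48.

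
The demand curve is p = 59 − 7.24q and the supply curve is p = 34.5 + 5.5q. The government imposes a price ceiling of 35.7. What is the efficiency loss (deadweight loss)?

Competitive equilibrium: 59 − 7.24q = 34.5 + 5.5q → q* = 1.9231, p* = 45.0769.
At the ceiling p = 35.7, quantity supplied = (35.7 − 34.5)/5.5 = 0.2182.
Willingness to pay at q' = 0.2182: 59 − 7.24·0.2182 = 57.4202.
Δq = 1.9231 − 0.2182 = 1.7049; wedge = 57.4202 − 35.7 = 21.7202.
The triangle = ½ × 1.7049 × 21.7202 = 18.52.

18.52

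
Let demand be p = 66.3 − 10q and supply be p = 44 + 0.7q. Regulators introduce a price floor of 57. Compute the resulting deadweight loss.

Competitive equilibrium: 66.3 − 10q = 44 + 0.7q → q* = 2.0841, p* = 45.4589.
At the floor p = 57, quantity demanded = (66.3 − 57)/10 = 0.93.
Sellers' marginal cost at q' = 0.93: 44 + 0.7·0.93 = 44.651.
Δq = 2.0841 − 0.93 = 1.1541; wedge = 57 − 44.651 = 12.349.
Welfare loss = ½ × 1.1541 × 12.349 = 7.13.

7.13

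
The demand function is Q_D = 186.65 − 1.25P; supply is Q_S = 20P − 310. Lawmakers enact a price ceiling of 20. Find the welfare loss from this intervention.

1932.70

In inverse form: demand P = 149.32 − 0.8Q, supply P = 15.5 + 0.05Q.
Competitive equilibrium: 149.32 − 0.8Q = 15.5 + 0.05Q → Q* = 157.4353, P* = 23.3718.
At the ceiling P = 20, quantity supplied = (20 − 15.5)/0.05 = 90.
Willingness to pay at Q' = 90: 149.32 − 0.8·90 = 77.32.
ΔQ = 157.4353 − 90 = 67.4353; wedge = 77.32 − 20 = 57.32.
The triangle = ½ × 67.4353 × 57.32 = 1932.70.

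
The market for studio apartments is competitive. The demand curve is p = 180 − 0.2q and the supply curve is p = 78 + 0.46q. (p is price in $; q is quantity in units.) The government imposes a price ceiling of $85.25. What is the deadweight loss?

$6356.18

Competitive equilibrium: 180 − 0.2q = 78 + 0.46q → q* = 154.5455, p* = 149.0909.
At the ceiling p = 85.25, quantity supplied = (85.25 − 78)/0.46 = 15.7609.
Willingness to pay at q' = 15.7609: 180 − 0.2·15.7609 = 176.8478.
Δq = 154.5455 − 15.7609 = 138.7846; wedge = 176.8478 − 85.25 = 91.5978.
DWL = ½ × 138.7846 × 91.5978 = $6356.18.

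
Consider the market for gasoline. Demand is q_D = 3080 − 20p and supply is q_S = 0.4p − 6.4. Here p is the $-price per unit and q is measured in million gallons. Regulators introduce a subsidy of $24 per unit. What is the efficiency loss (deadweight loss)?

$112.94 million

In inverse form: demand p = 154 − 0.05q, supply p = 16 + 2.5q.
Competitive equilibrium: 154 − 0.05q = 16 + 2.5q → q* = 54.1176, p* = 151.2941.
The subsidy lowers effective supply by 24: p = 2.5q − 8.
New quantity: 154 − 0.05q = 2.5q − 8 → q' = 63.5294.
Overproduction Δq = 63.5294 − 54.1176 = 9.4118; wedge = subsidy = 24.
DWL = ½ × 9.4118 × 24 = $112.94 million.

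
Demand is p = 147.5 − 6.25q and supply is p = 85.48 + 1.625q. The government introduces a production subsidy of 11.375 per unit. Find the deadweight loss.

8.22

Competitive equilibrium: 147.5 − 6.25q = 85.48 + 1.625q → q* = 7.8756, p* = 98.2778.
The subsidy lowers effective supply by 11.375: p = 74.105 + 1.625q.
New quantity: 147.5 − 6.25q = 74.105 + 1.625q → q' = 9.32.
Overproduction Δq = 9.32 − 7.8756 = 1.4444; wedge = subsidy = 11.375.
Welfare loss = ½ × 1.4444 × 11.375 = 8.22.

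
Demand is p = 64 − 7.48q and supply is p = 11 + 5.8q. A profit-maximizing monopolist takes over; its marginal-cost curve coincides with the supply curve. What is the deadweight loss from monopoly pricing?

Competitive equilibrium: 64 − 7.48q = 11 + 5.8q → q* = 3.991, p* = 34.1476.
Marginal revenue: MR = 64 − 14.96q. Set MR = MC: 64 − 14.96q = 11 + 5.8q → q_m = 2.553.
Price p_m = 64 − 7.48·2.553 = 44.9036; MC(q_m) = 11 + 5.8·2.553 = 25.8074.
Competitive q* = 3.991, so Δq = 1.438; wedge = 44.9036 − 25.8074 = 19.0962.
Welfare loss = ½ × 1.438 × 19.0962 = 13.73.

13.73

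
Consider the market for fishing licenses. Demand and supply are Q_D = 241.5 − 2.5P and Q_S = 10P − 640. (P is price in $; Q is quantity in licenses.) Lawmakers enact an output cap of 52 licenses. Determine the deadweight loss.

In inverse form: demand P = 96.6 − 0.4Q, supply P = 64 + 0.1Q.
Competitive equilibrium: 96.6 − 0.4Q = 64 + 0.1Q → Q* = 65.2, P* = 70.52.
At Q = 52: demand price = 96.6 − 0.4·52 = 75.8; supply price = 64 + 0.1·52 = 69.2.
ΔQ = 65.2 − 52 = 13.2; wedge = 75.8 − 69.2 = 6.6.
Deadweight loss = ½ × 13.2 × 6.6 = $43.56.

$43.56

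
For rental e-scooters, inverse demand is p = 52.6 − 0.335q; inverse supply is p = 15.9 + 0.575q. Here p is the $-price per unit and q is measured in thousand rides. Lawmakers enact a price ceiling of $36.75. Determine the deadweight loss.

$7.53 thousand

Competitive equilibrium: 52.6 − 0.335q = 15.9 + 0.575q → q* = 40.3297, p* = 39.0896.
At the ceiling p = 36.75, quantity supplied = (36.75 − 15.9)/0.575 = 36.2609.
Willingness to pay at q' = 36.2609: 52.6 − 0.335·36.2609 = 40.4526.
Δq = 40.3297 − 36.2609 = 4.0688; wedge = 40.4526 − 36.75 = 3.7026.
DWL = ½ × 4.0688 × 3.7026 = $7.53 thousand.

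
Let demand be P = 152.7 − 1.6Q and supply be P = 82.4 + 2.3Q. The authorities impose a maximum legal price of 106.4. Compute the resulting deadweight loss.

112.36

Competitive equilibrium: 152.7 − 1.6Q = 82.4 + 2.3Q → Q* = 18.0256, P* = 123.859.
At the ceiling P = 106.4, quantity supplied = (106.4 − 82.4)/2.3 = 10.4348.
Willingness to pay at Q' = 10.4348: 152.7 − 1.6·10.4348 = 136.0043.
ΔQ = 18.0256 − 10.4348 = 7.5908; wedge = 136.0043 − 106.4 = 29.6043.
DWL = ½ × 7.5908 × 29.6043 = 112.36.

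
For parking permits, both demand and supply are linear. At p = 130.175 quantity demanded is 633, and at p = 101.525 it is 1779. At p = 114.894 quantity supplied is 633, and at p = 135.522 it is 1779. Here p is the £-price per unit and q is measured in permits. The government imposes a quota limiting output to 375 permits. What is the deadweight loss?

Demand slope = (101.525 − 130.175)/(1779 − 633) = −0.025, so p = 146 − 0.025q.
Supply slope = (135.522 − 114.894)/(1779 − 633) = 0.018, so p = 103.5 + 0.018q.
Competitive equilibrium: 146 − 0.025q = 103.5 + 0.018q → q* = 988.3721, p* = 121.2907.
At q = 375: demand price = 146 − 0.025·375 = 136.625; supply price = 103.5 + 0.018·375 = 110.25.
Δq = 988.3721 − 375 = 613.3721; wedge = 136.625 − 110.25 = 26.375.
The triangle = ½ × 613.3721 × 26.375 = £8088.84.

£8088.84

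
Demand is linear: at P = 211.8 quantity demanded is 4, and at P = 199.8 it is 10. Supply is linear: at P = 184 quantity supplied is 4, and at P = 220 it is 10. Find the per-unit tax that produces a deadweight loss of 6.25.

Demand slope = (199.8 − 211.8)/(10 − 4) = −2, so P = 219.8 − 2Q.
Supply slope = (220 − 184)/(10 − 4) = 6, so P = 160 + 6Q.
Competitive equilibrium: 219.8 − 2Q = 160 + 6Q → Q* = 7.475, P* = 204.85.
A tax t gives ΔQ = t/8 and wedge t, so DWL = t²/16.
t²/16 = 6.25 → t² = 100 → t = 10.

10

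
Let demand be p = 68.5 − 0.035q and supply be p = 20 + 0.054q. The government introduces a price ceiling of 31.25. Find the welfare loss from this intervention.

Competitive equilibrium: 68.5 − 0.035q = 20 + 0.054q → q* = 544.9438, p* = 49.427.
At the ceiling p = 31.25, quantity supplied = (31.25 − 20)/0.054 = 208.3333.
Willingness to pay at q' = 208.3333: 68.5 − 0.035·208.3333 = 61.2083.
Δq = 544.9438 − 208.3333 = 336.6105; wedge = 61.2083 − 31.25 = 29.9583.
Deadweight loss = ½ × 336.6105 × 29.9583 = 5042.14.

5042.14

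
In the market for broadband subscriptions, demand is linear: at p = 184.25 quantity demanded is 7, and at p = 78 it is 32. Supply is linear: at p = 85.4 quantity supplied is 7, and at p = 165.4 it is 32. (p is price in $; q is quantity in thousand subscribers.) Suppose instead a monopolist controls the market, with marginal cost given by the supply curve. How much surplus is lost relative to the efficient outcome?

Demand slope = (78 − 184.25)/(32 − 7) = −4.25, so p = 214 − 4.25q.
Supply slope = (165.4 − 85.4)/(32 − 7) = 3.2, so p = 63 + 3.2q.
Competitive equilibrium: 214 − 4.25q = 63 + 3.2q → q* = 20.2685, p* = 127.8591.
Marginal revenue: MR = 214 − 8.5q. Set MR = MC: 214 − 8.5q = 63 + 3.2q → q_m = 12.906.
Price p_m = 214 − 4.25·12.906 = 159.1495; MC(q_m) = 63 + 3.2·12.906 = 104.2992.
Competitive q* = 20.2685, so Δq = 7.3625; wedge = 159.1495 − 104.2992 = 54.8503.
The triangle = ½ × 7.3625 × 54.8503 = $201.92 thousand.

$201.92 thousand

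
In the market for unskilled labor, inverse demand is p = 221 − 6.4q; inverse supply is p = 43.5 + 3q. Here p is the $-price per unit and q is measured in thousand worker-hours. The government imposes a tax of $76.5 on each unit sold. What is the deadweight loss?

Competitive equilibrium: 221 − 6.4q = 43.5 + 3q → q* = 18.883, p* = 100.1489.
With the tax, the buyer price exceeds the seller price by 76.5: (221 − 6.4q) − (43.5 + 3q) = 76.5 → q' = 10.7447.
Δq = 18.883 − 10.7447 = 8.1383; the wedge equals the tax, 76.5.
The triangle = ½ × 8.1383 × 76.5 = $311.29 thousand.

$311.29 thousand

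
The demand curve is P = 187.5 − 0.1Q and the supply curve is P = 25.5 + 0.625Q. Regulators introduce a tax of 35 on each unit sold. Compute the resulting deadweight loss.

Competitive equilibrium: 187.5 − 0.1Q = 25.5 + 0.625Q → Q* = 223.4483, P* = 165.1552.
With the tax, the buyer price exceeds the seller price by 35: (187.5 − 0.1Q) − (25.5 + 0.625Q) = 35 → Q' = 175.1724.
ΔQ = 223.4483 − 175.1724 = 48.2759; the wedge equals the tax, 35.
The triangle = ½ × 48.2759 × 35 = 844.83.

844.83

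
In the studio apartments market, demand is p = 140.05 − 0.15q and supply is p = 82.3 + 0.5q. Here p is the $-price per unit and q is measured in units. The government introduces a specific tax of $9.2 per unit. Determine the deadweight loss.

$65.11

Competitive equilibrium: 140.05 − 0.15q = 82.3 + 0.5q → q* = 88.8462, p* = 126.7231.
With the tax, the buyer price exceeds the seller price by 9.2: (140.05 − 0.15q) − (82.3 + 0.5q) = 9.2 → q' = 74.6923.
Δq = 88.8462 − 74.6923 = 14.1539; the wedge equals the tax, 9.2.
The triangle = ½ × 14.1539 × 9.2 = $65.11.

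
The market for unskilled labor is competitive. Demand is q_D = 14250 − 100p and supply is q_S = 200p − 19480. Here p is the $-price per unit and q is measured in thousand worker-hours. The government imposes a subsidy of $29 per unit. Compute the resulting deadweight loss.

In inverse form: demand p = 142.5 − 0.01q, supply p = 97.4 + 0.005q.
Competitive equilibrium: 142.5 − 0.01q = 97.4 + 0.005q → q* = 3006.6667, p* = 112.4333.
The subsidy lowers effective supply by 29: p = 68.4 + 0.005q.
New quantity: 142.5 − 0.01q = 68.4 + 0.005q → q' = 4940.
Overproduction Δq = 4940 − 3006.6667 = 1933.3333; wedge = subsidy = 29.
The triangle = ½ × 1933.3333 × 29 = $28033.33 thousand.

$28033.33 thousand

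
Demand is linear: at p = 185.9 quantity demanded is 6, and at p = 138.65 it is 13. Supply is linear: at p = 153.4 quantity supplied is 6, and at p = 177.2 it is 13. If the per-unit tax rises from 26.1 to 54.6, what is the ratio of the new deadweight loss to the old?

4.376

Demand slope = (138.65 − 185.9)/(13 − 6) = −6.75, so p = 226.4 − 6.75q.
Supply slope = (177.2 − 153.4)/(13 − 6) = 3.4, so p = 133 + 3.4q.
Competitive equilibrium: 226.4 − 6.75q = 133 + 3.4q → q* = 9.202, p* = 164.2867.
For a per-unit tax t: Δq = t/10.15, so DWL = ½·t·(t/10.15) = t²/20.3.
At t = 26.1: DWL = 33.557. At t = 54.6: DWL = 146.855.
Ratio = (54.6/26.1)² = 4.376.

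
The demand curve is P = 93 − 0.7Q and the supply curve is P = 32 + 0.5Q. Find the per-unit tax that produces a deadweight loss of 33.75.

Competitive equilibrium: 93 − 0.7Q = 32 + 0.5Q → Q* = 50.8333, P* = 57.4167.
A tax t gives ΔQ = t/1.2 and wedge t, so DWL = t²/2.4.
t²/2.4 = 33.75 → t² = 81 → t = 9.

9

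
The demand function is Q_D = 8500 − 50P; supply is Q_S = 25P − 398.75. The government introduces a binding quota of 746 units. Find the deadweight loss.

99535.87

In inverse form: demand P = 170 − 0.02Q, supply P = 15.95 + 0.04Q.
Competitive equilibrium: 170 − 0.02Q = 15.95 + 0.04Q → Q* = 2567.5, P* = 118.65.
At Q = 746: demand price = 170 − 0.02·746 = 155.08; supply price = 15.95 + 0.04·746 = 45.79.
ΔQ = 2567.5 − 746 = 1821.5; wedge = 155.08 − 45.79 = 109.29.
Deadweight loss = ½ × 1821.5 × 109.29 = 99535.87.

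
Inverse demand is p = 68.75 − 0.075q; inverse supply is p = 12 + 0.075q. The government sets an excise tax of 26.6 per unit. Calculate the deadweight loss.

Competitive equilibrium: 68.75 − 0.075q = 12 + 0.075q → q* = 378.3333, p* = 40.375.
With the tax, the buyer price exceeds the seller price by 26.6: (68.75 − 0.075q) − (12 + 0.075q) = 26.6 → q' = 201.
Δq = 378.3333 − 201 = 177.3333; the wedge equals the tax, 26.6.
Deadweight loss = ½ × 177.3333 × 26.6 = 2358.53.

2358.53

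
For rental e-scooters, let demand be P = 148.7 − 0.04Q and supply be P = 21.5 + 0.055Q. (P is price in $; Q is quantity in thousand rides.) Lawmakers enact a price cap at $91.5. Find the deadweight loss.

$208.29 thousand

Competitive equilibrium: 148.7 − 0.04Q = 21.5 + 0.055Q → Q* = 1338.9474, P* = 95.1421.
At the ceiling P = 91.5, quantity supplied = (91.5 − 21.5)/0.055 = 1272.7273.
Willingness to pay at Q' = 1272.7273: 148.7 − 0.04·1272.7273 = 97.7909.
ΔQ = 1338.9474 − 1272.7273 = 66.2201; wedge = 97.7909 − 91.5 = 6.2909.
DWL = ½ × 66.2201 × 6.2909 = $208.29 thousand.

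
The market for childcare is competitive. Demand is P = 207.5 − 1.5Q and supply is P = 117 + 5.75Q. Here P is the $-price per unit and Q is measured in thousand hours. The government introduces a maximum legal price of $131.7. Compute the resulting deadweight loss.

Competitive equilibrium: 207.5 − 1.5Q = 117 + 5.75Q → Q* = 12.4828, P* = 188.7759.
At the ceiling P = 131.7, quantity supplied = (131.7 − 117)/5.75 = 2.5565.
Willingness to pay at Q' = 2.5565: 207.5 − 1.5·2.5565 = 203.6653.
ΔQ = 12.4828 − 2.5565 = 9.9263; wedge = 203.6653 − 131.7 = 71.9653.
DWL = ½ × 9.9263 × 71.9653 = $357.17 thousand.

$357.17 thousand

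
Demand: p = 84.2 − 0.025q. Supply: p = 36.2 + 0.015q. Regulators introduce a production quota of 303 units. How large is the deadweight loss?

16092.18

Competitive equilibrium: 84.2 − 0.025q = 36.2 + 0.015q → q* = 1200, p* = 54.2.
At q = 303: demand price = 84.2 − 0.025·303 = 76.625; supply price = 36.2 + 0.015·303 = 40.745.
Δq = 1200 − 303 = 897; wedge = 76.625 − 40.745 = 35.88.
The triangle = ½ × 897 × 35.88 = 16092.18.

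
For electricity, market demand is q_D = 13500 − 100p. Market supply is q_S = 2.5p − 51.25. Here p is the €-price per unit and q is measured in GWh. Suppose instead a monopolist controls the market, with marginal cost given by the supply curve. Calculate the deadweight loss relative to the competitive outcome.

€9.06

In inverse form: demand p = 135 − 0.01q, supply p = 20.5 + 0.4q.
Competitive equilibrium: 135 − 0.01q = 20.5 + 0.4q → q* = 279.2683, p* = 132.2073.
Marginal revenue: MR = 135 − 0.02q. Set MR = MC: 135 − 0.02q = 20.5 + 0.4q → q_m = 272.619.
Price p_m = 135 − 0.01·272.619 = 132.2738; MC(q_m) = 20.5 + 0.4·272.619 = 129.5476.
Competitive q* = 279.2683, so Δq = 6.6493; wedge = 132.2738 − 129.5476 = 2.7262.
The triangle = ½ × 6.6493 × 2.7262 = €9.06.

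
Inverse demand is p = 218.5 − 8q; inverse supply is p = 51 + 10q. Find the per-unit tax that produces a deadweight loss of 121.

Competitive equilibrium: 218.5 − 8q = 51 + 10q → q* = 9.3056, p* = 144.0556.
A tax t gives Δq = t/18 and wedge t, so DWL = t²/36.
t²/36 = 121 → t² = 4356 → t = 66.

66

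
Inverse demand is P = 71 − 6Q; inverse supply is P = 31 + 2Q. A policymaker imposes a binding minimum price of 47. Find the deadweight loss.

Competitive equilibrium: 71 − 6Q = 31 + 2Q → Q* = 5, P* = 41.
At the floor P = 47, quantity demanded = (71 − 47)/6 = 4.
Sellers' marginal cost at Q' = 4: 31 + 2·4 = 39.
ΔQ = 5 − 4 = 1; wedge = 47 − 39 = 8.
The triangle = ½ × 1 × 8 = 4.

4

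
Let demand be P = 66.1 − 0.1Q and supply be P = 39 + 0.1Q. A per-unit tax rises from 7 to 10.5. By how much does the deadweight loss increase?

Competitive equilibrium: 66.1 − 0.1Q = 39 + 0.1Q → Q* = 135.5, P* = 52.55.
For a per-unit tax t: ΔQ = t/0.2, so DWL = ½·t·(t/0.2) = t²/0.4.
At t = 7: DWL = 122.5. At t = 10.5: DWL = 275.625.
Increase = 275.625 − 122.5 = 153.125.

153.125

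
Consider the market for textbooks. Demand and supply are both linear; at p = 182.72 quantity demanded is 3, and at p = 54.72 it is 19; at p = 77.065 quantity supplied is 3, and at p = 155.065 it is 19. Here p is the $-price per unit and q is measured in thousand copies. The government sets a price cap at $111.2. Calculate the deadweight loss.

$9.33 thousand

Demand slope = (54.72 − 182.72)/(19 − 3) = −8, so p = 206.72 − 8q.
Supply slope = (155.065 − 77.065)/(19 − 3) = 4.875, so p = 62.44 + 4.875q.
Competitive equilibrium: 206.72 − 8q = 62.44 + 4.875q → q* = 11.2062, p* = 117.0703.
At the ceiling p = 111.2, quantity supplied = (111.2 − 62.44)/4.875 = 10.0021.
Willingness to pay at q' = 10.0021: 206.72 − 8·10.0021 = 126.7032.
Δq = 11.2062 − 10.0021 = 1.2041; wedge = 126.7032 − 111.2 = 15.5032.
Deadweight loss = ½ × 1.2041 × 15.5032 = $9.33 thousand.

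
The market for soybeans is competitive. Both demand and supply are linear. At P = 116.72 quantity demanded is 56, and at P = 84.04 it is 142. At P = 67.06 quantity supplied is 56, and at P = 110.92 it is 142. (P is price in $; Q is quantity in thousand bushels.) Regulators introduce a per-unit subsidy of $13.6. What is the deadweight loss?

Demand slope = (84.04 − 116.72)/(142 − 56) = −0.38, so P = 138 − 0.38Q.
Supply slope = (110.92 − 67.06)/(142 − 56) = 0.51, so P = 38.5 + 0.51Q.
Competitive equilibrium: 138 − 0.38Q = 38.5 + 0.51Q → Q* = 111.7978, P* = 95.5169.
The subsidy lowers effective supply by 13.6: P = 24.9 + 0.51Q.
New quantity: 138 − 0.38Q = 24.9 + 0.51Q → Q' = 127.0787.
Overproduction ΔQ = 127.0787 − 111.7978 = 15.2809; wedge = subsidy = 13.6.
The triangle = ½ × 15.2809 × 13.6 = $103.91 thousand.

$103.91 thousand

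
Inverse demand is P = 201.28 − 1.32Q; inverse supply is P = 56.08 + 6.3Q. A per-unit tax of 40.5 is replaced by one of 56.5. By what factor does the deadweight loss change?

Competitive equilibrium: 201.28 − 1.32Q = 56.08 + 6.3Q → Q* = 19.0551, P* = 176.1272.
For a per-unit tax t: ΔQ = t/7.62, so DWL = ½·t·(t/7.62) = t²/15.24.
At t = 40.5: DWL = 107.628. At t = 56.5: DWL = 209.465.
Ratio = (56.5/40.5)² = 1.946.

1.946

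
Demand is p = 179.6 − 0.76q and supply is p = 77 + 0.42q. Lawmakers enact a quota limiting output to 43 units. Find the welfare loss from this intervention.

Competitive equilibrium: 179.6 − 0.76q = 77 + 0.42q → q* = 86.9492, p* = 113.5186.
At q = 43: demand price = 179.6 − 0.76·43 = 146.92; supply price = 77 + 0.42·43 = 95.06.
Δq = 86.9492 − 43 = 43.9492; wedge = 146.92 − 95.06 = 51.86.
Welfare loss = ½ × 43.9492 × 51.86 = 1139.60.

1139.60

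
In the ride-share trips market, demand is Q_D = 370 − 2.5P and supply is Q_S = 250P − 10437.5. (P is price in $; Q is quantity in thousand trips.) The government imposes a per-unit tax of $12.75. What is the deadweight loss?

$201.19 thousand

In inverse form: demand P = 148 − 0.4Q, supply P = 41.75 + 0.004Q.
Competitive equilibrium: 148 − 0.4Q = 41.75 + 0.004Q → Q* = 262.995, P* = 42.802.
With the tax, the buyer price exceeds the seller price by 12.75: (148 − 0.4Q) − (41.75 + 0.004Q) = 12.75 → Q' = 231.4356.
ΔQ = 262.995 − 231.4356 = 31.5594; the wedge equals the tax, 12.75.
Deadweight loss = ½ × 31.5594 × 12.75 = $201.19 thousand.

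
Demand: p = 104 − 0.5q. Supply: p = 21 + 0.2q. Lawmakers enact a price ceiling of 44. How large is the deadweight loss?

4.46

Competitive equilibrium: 104 − 0.5q = 21 + 0.2q → q* = 118.5714, p* = 44.7143.
At the ceiling p = 44, quantity supplied = (44 − 21)/0.2 = 115.
Willingness to pay at q' = 115: 104 − 0.5·115 = 46.5.
Δq = 118.5714 − 115 = 3.5714; wedge = 46.5 − 44 = 2.5.
Welfare loss = ½ × 3.5714 × 2.5 = 4.46.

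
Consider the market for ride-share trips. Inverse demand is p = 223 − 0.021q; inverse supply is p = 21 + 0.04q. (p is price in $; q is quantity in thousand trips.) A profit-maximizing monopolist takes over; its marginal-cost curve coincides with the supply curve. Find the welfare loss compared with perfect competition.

Competitive equilibrium: 223 − 0.021q = 21 + 0.04q → q* = 3311.47541, p* = 153.459016.
Marginal revenue: MR = 223 − 0.042q. Set MR = MC: 223 − 0.042q = 21 + 0.04q → q_m = 2463.414634.
Price p_m = 223 − 0.021·2463.414634 = 171.268293; MC(q_m) = 21 + 0.04·2463.414634 = 119.536585.
Competitive q* = 3311.47541, so Δq = 848.060776; wedge = 171.268293 − 119.536585 = 51.731708.
Welfare loss = ½ × 848.060776 × 51.731708 = $21935.82 thousand.

$21935.82 thousand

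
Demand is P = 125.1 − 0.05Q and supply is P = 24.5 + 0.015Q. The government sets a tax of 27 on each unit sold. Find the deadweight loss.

5607.69

Competitive equilibrium: 125.1 − 0.05Q = 24.5 + 0.015Q → Q* = 1547.6923, P* = 47.7154.
With the tax, the buyer price exceeds the seller price by 27: (125.1 − 0.05Q) − (24.5 + 0.015Q) = 27 → Q' = 1132.3077.
ΔQ = 1547.6923 − 1132.3077 = 415.3846; the wedge equals the tax, 27.
Welfare loss = ½ × 415.3846 × 27 = 5607.69.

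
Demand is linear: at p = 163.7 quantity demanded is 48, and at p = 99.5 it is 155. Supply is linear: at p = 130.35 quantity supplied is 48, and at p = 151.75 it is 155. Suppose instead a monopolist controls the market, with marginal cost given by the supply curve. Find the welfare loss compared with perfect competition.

590.98

Demand slope = (99.5 − 163.7)/(155 − 48) = −0.6, so p = 192.5 − 0.6q.
Supply slope = (151.75 − 130.35)/(155 − 48) = 0.2, so p = 120.75 + 0.2q.
Competitive equilibrium: 192.5 − 0.6q = 120.75 + 0.2q → q* = 89.6875, p* = 138.6875.
Marginal revenue: MR = 192.5 − 1.2q. Set MR = MC: 192.5 − 1.2q = 120.75 + 0.2q → q_m = 51.25.
Price p_m = 192.5 − 0.6·51.25 = 161.75; MC(q_m) = 120.75 + 0.2·51.25 = 131.
Competitive q* = 89.6875, so Δq = 38.4375; wedge = 161.75 − 131 = 30.75.
DWL = ½ × 38.4375 × 30.75 = 590.98.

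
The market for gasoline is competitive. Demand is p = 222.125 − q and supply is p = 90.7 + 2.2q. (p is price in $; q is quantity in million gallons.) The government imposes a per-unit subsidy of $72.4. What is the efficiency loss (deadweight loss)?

$819.025 million

Competitive equilibrium: 222.125 − q = 90.7 + 2.2q → q* = 41.0703, p* = 181.0547.
The subsidy lowers effective supply by 72.4: p = 18.3 + 2.2q.
New quantity: 222.125 − q = 18.3 + 2.2q → q' = 63.6953.
Overproduction Δq = 63.6953 − 41.0703 = 22.625; wedge = subsidy = 72.4.
The triangle = ½ × 22.625 × 72.4 = $819.025 million.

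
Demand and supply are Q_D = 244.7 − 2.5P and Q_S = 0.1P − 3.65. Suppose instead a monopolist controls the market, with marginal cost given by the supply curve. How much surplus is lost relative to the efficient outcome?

0.25

In inverse form: demand P = 97.88 − 0.4Q, supply P = 36.5 + 10Q.
Competitive equilibrium: 97.88 − 0.4Q = 36.5 + 10Q → Q* = 5.9019, P* = 95.5192.
Marginal revenue: MR = 97.88 − 0.8Q. Set MR = MC: 97.88 − 0.8Q = 36.5 + 10Q → Q_m = 5.6833.
Price P_m = 97.88 − 0.4·5.6833 = 95.6067; MC(Q_m) = 36.5 + 10·5.6833 = 93.333.
Competitive Q* = 5.9019, so ΔQ = 0.2186; wedge = 95.6067 − 93.333 = 2.2737.
DWL = ½ × 0.2186 × 2.2737 = 0.25.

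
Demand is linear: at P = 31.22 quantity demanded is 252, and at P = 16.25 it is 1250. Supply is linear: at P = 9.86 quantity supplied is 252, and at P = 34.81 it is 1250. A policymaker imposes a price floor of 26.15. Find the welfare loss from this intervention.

Demand slope = (16.25 − 31.22)/(1250 − 252) = −0.015, so P = 35 − 0.015Q.
Supply slope = (34.81 − 9.86)/(1250 − 252) = 0.025, so P = 3.56 + 0.025Q.
Competitive equilibrium: 35 − 0.015Q = 3.56 + 0.025Q → Q* = 786, P* = 23.21.
At the floor P = 26.15, quantity demanded = (35 − 26.15)/0.015 = 590.
Sellers' marginal cost at Q' = 590: 3.56 + 0.025·590 = 18.31.
ΔQ = 786 − 590 = 196; wedge = 26.15 − 18.31 = 7.84.
The triangle = ½ × 196 × 7.84 = 768.32.

768.32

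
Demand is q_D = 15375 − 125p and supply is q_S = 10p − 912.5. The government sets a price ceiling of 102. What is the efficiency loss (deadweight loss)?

In inverse form: demand p = 123 − 0.008q, supply p = 91.25 + 0.1q.
Competitive equilibrium: 123 − 0.008q = 91.25 + 0.1q → q* = 293.9815, p* = 120.6481.
At the ceiling p = 102, quantity supplied = (102 − 91.25)/0.1 = 107.5.
Willingness to pay at q' = 107.5: 123 − 0.008·107.5 = 122.14.
Δq = 293.9815 − 107.5 = 186.4815; wedge = 122.14 − 102 = 20.14.
Deadweight loss = ½ × 186.4815 × 20.14 = 1877.87.

1877.87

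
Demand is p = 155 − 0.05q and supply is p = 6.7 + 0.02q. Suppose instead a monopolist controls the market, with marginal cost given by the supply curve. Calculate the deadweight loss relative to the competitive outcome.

27272.93

Competitive equilibrium: 155 − 0.05q = 6.7 + 0.02q → q* = 2118.57143, p* = 49.07143.
Marginal revenue: MR = 155 − 0.1q. Set MR = MC: 155 − 0.1q = 6.7 + 0.02q → q_m = 1235.83333.
Price p_m = 155 − 0.05·1235.83333 = 93.20833; MC(q_m) = 6.7 + 0.02·1235.83333 = 31.41667.
Competitive q* = 2118.57143, so Δq = 882.7381; wedge = 93.20833 − 31.41667 = 61.79166.
DWL = ½ × 882.7381 × 61.79166 = 27272.93.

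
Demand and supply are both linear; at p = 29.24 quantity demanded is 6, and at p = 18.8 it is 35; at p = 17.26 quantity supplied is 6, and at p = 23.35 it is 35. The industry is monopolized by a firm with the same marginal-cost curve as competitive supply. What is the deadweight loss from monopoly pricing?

31.17

Demand slope = (18.8 − 29.24)/(35 − 6) = −0.36, so p = 31.4 − 0.36q.
Supply slope = (23.35 − 17.26)/(35 − 6) = 0.21, so p = 16 + 0.21q.
Competitive equilibrium: 31.4 − 0.36q = 16 + 0.21q → q* = 27.0175, p* = 21.6737.
Marginal revenue: MR = 31.4 − 0.72q. Set MR = MC: 31.4 − 0.72q = 16 + 0.21q → q_m = 16.5591.
Price p_m = 31.4 − 0.36·16.5591 = 25.4387; MC(q_m) = 16 + 0.21·16.5591 = 19.4774.
Competitive q* = 27.0175, so Δq = 10.4584; wedge = 25.4387 − 19.4774 = 5.9613.
Deadweight loss = ½ × 10.4584 × 5.9613 = 31.17.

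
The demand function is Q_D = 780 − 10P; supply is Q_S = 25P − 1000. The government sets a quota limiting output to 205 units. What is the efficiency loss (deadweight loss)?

In inverse form: demand P = 78 − 0.1Q, supply P = 40 + 0.04Q.
Competitive equilibrium: 78 − 0.1Q = 40 + 0.04Q → Q* = 271.4286, P* = 50.8571.
At Q = 205: demand price = 78 − 0.1·205 = 57.5; supply price = 40 + 0.04·205 = 48.2.
ΔQ = 271.4286 − 205 = 66.4286; wedge = 57.5 − 48.2 = 9.3.
Deadweight loss = ½ × 66.4286 × 9.3 = 308.89.

308.89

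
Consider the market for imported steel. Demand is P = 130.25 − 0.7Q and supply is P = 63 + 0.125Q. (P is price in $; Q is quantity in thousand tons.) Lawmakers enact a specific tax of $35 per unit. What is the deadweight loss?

Competitive equilibrium: 130.25 − 0.7Q = 63 + 0.125Q → Q* = 81.51515, P* = 73.18939.
With the tax, the buyer price exceeds the seller price by 35: (130.25 − 0.7Q) − (63 + 0.125Q) = 35 → Q' = 39.09091.
ΔQ = 81.51515 − 39.09091 = 42.42424; the wedge equals the tax, 35.
DWL = ½ × 42.42424 × 35 = $742.42 thousand.

$742.42 thousand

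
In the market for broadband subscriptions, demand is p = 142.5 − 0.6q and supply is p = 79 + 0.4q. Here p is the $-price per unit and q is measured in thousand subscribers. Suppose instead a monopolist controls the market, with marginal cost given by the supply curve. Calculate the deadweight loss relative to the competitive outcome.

Competitive equilibrium: 142.5 − 0.6q = 79 + 0.4q → q* = 63.5, p* = 104.4.
Marginal revenue: MR = 142.5 − 1.2q. Set MR = MC: 142.5 − 1.2q = 79 + 0.4q → q_m = 39.6875.
Price p_m = 142.5 − 0.6·39.6875 = 118.6875; MC(q_m) = 79 + 0.4·39.6875 = 94.875.
Competitive q* = 63.5, so Δq = 23.8125; wedge = 118.6875 − 94.875 = 23.8125.
Welfare loss = ½ × 23.8125 × 23.8125 = $283.52 thousand.

$283.52 thousand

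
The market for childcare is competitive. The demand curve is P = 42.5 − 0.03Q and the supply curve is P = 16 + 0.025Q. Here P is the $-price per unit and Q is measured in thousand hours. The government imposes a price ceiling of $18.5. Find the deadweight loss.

$4009.09 thousand

Competitive equilibrium: 42.5 − 0.03Q = 16 + 0.025Q → Q* = 481.8182, P* = 28.0455.
At the ceiling P = 18.5, quantity supplied = (18.5 − 16)/0.025 = 100.
Willingness to pay at Q' = 100: 42.5 − 0.03·100 = 39.5.
ΔQ = 481.8182 − 100 = 381.8182; wedge = 39.5 − 18.5 = 21.
Welfare loss = ½ × 381.8182 × 21 = $4009.09 thousand.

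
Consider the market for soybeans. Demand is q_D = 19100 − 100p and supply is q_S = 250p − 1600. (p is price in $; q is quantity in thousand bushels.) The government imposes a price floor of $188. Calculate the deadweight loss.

$1162291.43 thousand

In inverse form: demand p = 191 − 0.01q, supply p = 6.4 + 0.004q.
Competitive equilibrium: 191 − 0.01q = 6.4 + 0.004q → q* = 13185.7143, p* = 59.1429.
At the floor p = 188, quantity demanded = (191 − 188)/0.01 = 300.
Sellers' marginal cost at q' = 300: 6.4 + 0.004·300 = 7.6.
Δq = 13185.7143 − 300 = 12885.7143; wedge = 188 − 7.6 = 180.4.
The triangle = ½ × 12885.7143 × 180.4 = $1162291.43 thousand.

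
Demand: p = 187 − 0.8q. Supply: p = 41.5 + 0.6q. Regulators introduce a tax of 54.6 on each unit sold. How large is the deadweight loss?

Competitive equilibrium: 187 − 0.8q = 41.5 + 0.6q → q* = 103.9286, p* = 103.8571.
With the tax, the buyer price exceeds the seller price by 54.6: (187 − 0.8q) − (41.5 + 0.6q) = 54.6 → q' = 64.9286.
Δq = 103.9286 − 64.9286 = 39; the wedge equals the tax, 54.6.
Welfare loss = ½ × 39 × 54.6 = 1064.70.

1064.70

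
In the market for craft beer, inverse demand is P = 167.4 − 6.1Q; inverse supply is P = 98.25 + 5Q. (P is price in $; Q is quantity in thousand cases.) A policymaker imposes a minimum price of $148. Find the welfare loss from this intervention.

Competitive equilibrium: 167.4 − 6.1Q = 98.25 + 5Q → Q* = 6.2297, P* = 129.3986.
At the floor P = 148, quantity demanded = (167.4 − 148)/6.1 = 3.1803.
Sellers' marginal cost at Q' = 3.1803: 98.25 + 5·3.1803 = 114.1515.
ΔQ = 6.2297 − 3.1803 = 3.0494; wedge = 148 − 114.1515 = 33.8485.
DWL = ½ × 3.0494 × 33.8485 = $51.61 thousand.

$51.61 thousand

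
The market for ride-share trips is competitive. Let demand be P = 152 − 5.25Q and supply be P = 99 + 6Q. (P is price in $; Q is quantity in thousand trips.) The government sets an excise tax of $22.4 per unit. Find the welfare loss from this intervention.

$22.30 thousand

Competitive equilibrium: 152 − 5.25Q = 99 + 6Q → Q* = 4.7111, P* = 127.2667.
With the tax, the buyer price exceeds the seller price by 22.4: (152 − 5.25Q) − (99 + 6Q) = 22.4 → Q' = 2.72.
ΔQ = 4.7111 − 2.72 = 1.9911; the wedge equals the tax, 22.4.
The triangle = ½ × 1.9911 × 22.4 = $22.30 thousand.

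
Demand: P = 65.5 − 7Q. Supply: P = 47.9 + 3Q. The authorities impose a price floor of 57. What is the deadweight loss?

1.49

Competitive equilibrium: 65.5 − 7Q = 47.9 + 3Q → Q* = 1.76, P* = 53.18.
At the floor P = 57, quantity demanded = (65.5 − 57)/7 = 1.2143.
Sellers' marginal cost at Q' = 1.2143: 47.9 + 3·1.2143 = 51.5429.
ΔQ = 1.76 − 1.2143 = 0.5457; wedge = 57 − 51.5429 = 5.4571.
Deadweight loss = ½ × 0.5457 × 5.4571 = 1.49.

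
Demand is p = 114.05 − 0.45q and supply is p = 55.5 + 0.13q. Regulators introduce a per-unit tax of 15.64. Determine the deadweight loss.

Competitive equilibrium: 114.05 − 0.45q = 55.5 + 0.13q → q* = 100.9483, p* = 68.6233.
With the tax, the buyer price exceeds the seller price by 15.64: (114.05 − 0.45q) − (55.5 + 0.13q) = 15.64 → q' = 73.9828.
Δq = 100.9483 − 73.9828 = 26.9655; the wedge equals the tax, 15.64.
Welfare loss = ½ × 26.9655 × 15.64 = 210.87.

210.87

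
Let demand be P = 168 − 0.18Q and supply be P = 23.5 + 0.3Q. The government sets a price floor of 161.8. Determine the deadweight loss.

17057.78

Competitive equilibrium: 168 − 0.18Q = 23.5 + 0.3Q → Q* = 301.04167, P* = 113.8125.
At the floor P = 161.8, quantity demanded = (168 − 161.8)/0.18 = 34.44444.
Sellers' marginal cost at Q' = 34.44444: 23.5 + 0.3·34.44444 = 33.83333.
ΔQ = 301.04167 − 34.44444 = 266.59723; wedge = 161.8 − 33.83333 = 127.96667.
DWL = ½ × 266.59723 × 127.96667 = 17057.78.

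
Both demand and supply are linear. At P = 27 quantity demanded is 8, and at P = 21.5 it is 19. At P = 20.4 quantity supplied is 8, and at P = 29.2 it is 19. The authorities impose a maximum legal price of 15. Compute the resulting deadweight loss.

Demand slope = (21.5 − 27)/(19 − 8) = −0.5, so P = 31 − 0.5Q.
Supply slope = (29.2 − 20.4)/(19 − 8) = 0.8, so P = 14 + 0.8Q.
Competitive equilibrium: 31 − 0.5Q = 14 + 0.8Q → Q* = 13.0769, P* = 24.4615.
At the ceiling P = 15, quantity supplied = (15 − 14)/0.8 = 1.25.
Willingness to pay at Q' = 1.25: 31 − 0.5·1.25 = 30.375.
ΔQ = 13.0769 − 1.25 = 11.8269; wedge = 30.375 − 15 = 15.375.
Deadweight loss = ½ × 11.8269 × 15.375 = 90.92.

90.92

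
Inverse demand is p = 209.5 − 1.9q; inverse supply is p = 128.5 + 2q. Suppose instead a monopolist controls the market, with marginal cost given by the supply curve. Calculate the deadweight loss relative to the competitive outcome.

Competitive equilibrium: 209.5 − 1.9q = 128.5 + 2q → q* = 20.7692, p* = 170.0385.
Marginal revenue: MR = 209.5 − 3.8q. Set MR = MC: 209.5 − 3.8q = 128.5 + 2q → q_m = 13.9655.
Price p_m = 209.5 − 1.9·13.9655 = 182.9656; MC(q_m) = 128.5 + 2·13.9655 = 156.431.
Competitive q* = 20.7692, so Δq = 6.8037; wedge = 182.9656 − 156.431 = 26.5346.
Welfare loss = ½ × 6.8037 × 26.5346 = 90.27.

90.27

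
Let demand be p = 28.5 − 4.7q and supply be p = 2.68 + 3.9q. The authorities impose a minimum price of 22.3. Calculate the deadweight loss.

12.18

Competitive equilibrium: 28.5 − 4.7q = 2.68 + 3.9q → q* = 3.0023, p* = 14.3891.
At the floor p = 22.3, quantity demanded = (28.5 − 22.3)/4.7 = 1.3191.
Sellers' marginal cost at q' = 1.3191: 2.68 + 3.9·1.3191 = 7.8245.
Δq = 3.0023 − 1.3191 = 1.6832; wedge = 22.3 − 7.8245 = 14.4755.
DWL = ½ × 1.6832 × 14.4755 = 12.18.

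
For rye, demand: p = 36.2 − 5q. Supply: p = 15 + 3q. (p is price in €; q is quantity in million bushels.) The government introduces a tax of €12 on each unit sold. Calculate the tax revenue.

Competitive equilibrium: 36.2 − 5q = 15 + 3q → q* = 2.65, p* = 22.95.
With the tax, the buyer price exceeds the seller price by 12: (36.2 − 5q) − (15 + 3q) = 12 → q' = 1.15.
Tax revenue = 12 × 1.15 = €13.80 million.

€13.80 million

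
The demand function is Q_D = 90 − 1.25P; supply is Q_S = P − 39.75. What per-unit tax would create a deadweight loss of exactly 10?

In inverse form: demand P = 72 − 0.8Q, supply P = 39.75 + Q.
Competitive equilibrium: 72 − 0.8Q = 39.75 + Q → Q* = 17.9167, P* = 57.6667.
A tax t gives ΔQ = t/1.8 and wedge t, so DWL = t²/3.6.
t²/3.6 = 10 → t² = 36 → t = 6.

6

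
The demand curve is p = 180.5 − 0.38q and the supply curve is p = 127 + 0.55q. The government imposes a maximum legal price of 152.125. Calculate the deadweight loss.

Competitive equilibrium: 180.5 − 0.38q = 127 + 0.55q → q* = 57.5269, p* = 158.6398.
At the ceiling p = 152.125, quantity supplied = (152.125 − 127)/0.55 = 45.6818.
Willingness to pay at q' = 45.6818: 180.5 − 0.38·45.6818 = 163.1409.
Δq = 57.5269 − 45.6818 = 11.8451; wedge = 163.1409 − 152.125 = 11.0159.
Deadweight loss = ½ × 11.8451 × 11.0159 = 65.24.

65.24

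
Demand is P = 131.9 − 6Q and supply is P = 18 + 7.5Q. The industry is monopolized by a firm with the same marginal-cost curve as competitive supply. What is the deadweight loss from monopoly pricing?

Competitive equilibrium: 131.9 − 6Q = 18 + 7.5Q → Q* = 8.437, P* = 81.2778.
Marginal revenue: MR = 131.9 − 12Q. Set MR = MC: 131.9 − 12Q = 18 + 7.5Q → Q_m = 5.841.
Price P_m = 131.9 − 6·5.841 = 96.854; MC(Q_m) = 18 + 7.5·5.841 = 61.8075.
Competitive Q* = 8.437, so ΔQ = 2.596; wedge = 96.854 − 61.8075 = 35.0465.
Welfare loss = ½ × 2.596 × 35.0465 = 45.49.

45.49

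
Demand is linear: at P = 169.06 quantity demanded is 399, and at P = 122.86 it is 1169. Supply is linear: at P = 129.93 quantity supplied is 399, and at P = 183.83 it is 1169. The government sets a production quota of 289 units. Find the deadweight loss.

10979.865

Demand slope = (122.86 − 169.06)/(1169 − 399) = −0.06, so P = 193 − 0.06Q.
Supply slope = (183.83 − 129.93)/(1169 − 399) = 0.07, so P = 102 + 0.07Q.
Competitive equilibrium: 193 − 0.06Q = 102 + 0.07Q → Q* = 700, P* = 151.
At Q = 289: demand price = 193 − 0.06·289 = 175.66; supply price = 102 + 0.07·289 = 122.23.
ΔQ = 700 − 289 = 411; wedge = 175.66 − 122.23 = 53.43.
Welfare loss = ½ × 411 × 53.43 = 10979.865.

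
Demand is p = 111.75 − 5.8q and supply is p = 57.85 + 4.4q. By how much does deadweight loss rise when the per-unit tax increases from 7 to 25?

28.24

Competitive equilibrium: 111.75 − 5.8q = 57.85 + 4.4q → q* = 5.2843, p* = 81.101.
For a per-unit tax t: Δq = t/10.2, so DWL = ½·t·(t/10.2) = t²/20.4.
At t = 7: DWL = 2.402. At t = 25: DWL = 30.637.
Increase = 30.637 − 2.402 = 28.24.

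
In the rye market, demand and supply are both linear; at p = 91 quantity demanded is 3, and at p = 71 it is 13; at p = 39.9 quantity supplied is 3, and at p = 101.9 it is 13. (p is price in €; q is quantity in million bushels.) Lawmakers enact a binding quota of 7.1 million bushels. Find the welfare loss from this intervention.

€18.63 million

Demand slope = (71 − 91)/(13 − 3) = −2, so p = 97 − 2q.
Supply slope = (101.9 − 39.9)/(13 − 3) = 6.2, so p = 21.3 + 6.2q.
Competitive equilibrium: 97 − 2q = 21.3 + 6.2q → q* = 9.2317, p* = 78.5366.
At q = 7.1: demand price = 97 − 2·7.1 = 82.8; supply price = 21.3 + 6.2·7.1 = 65.32.
Δq = 9.2317 − 7.1 = 2.1317; wedge = 82.8 − 65.32 = 17.48.
The triangle = ½ × 2.1317 × 17.48 = €18.63 million.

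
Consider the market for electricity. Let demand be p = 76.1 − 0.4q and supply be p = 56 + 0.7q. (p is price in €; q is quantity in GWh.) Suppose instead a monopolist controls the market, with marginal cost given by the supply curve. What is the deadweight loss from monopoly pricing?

€13.06

Competitive equilibrium: 76.1 − 0.4q = 56 + 0.7q → q* = 18.2727, p* = 68.7909.
Marginal revenue: MR = 76.1 − 0.8q. Set MR = MC: 76.1 − 0.8q = 56 + 0.7q → q_m = 13.4.
Price p_m = 76.1 − 0.4·13.4 = 70.74; MC(q_m) = 56 + 0.7·13.4 = 65.38.
Competitive q* = 18.2727, so Δq = 4.8727; wedge = 70.74 − 65.38 = 5.36.
Deadweight loss = ½ × 4.8727 × 5.36 = €13.06.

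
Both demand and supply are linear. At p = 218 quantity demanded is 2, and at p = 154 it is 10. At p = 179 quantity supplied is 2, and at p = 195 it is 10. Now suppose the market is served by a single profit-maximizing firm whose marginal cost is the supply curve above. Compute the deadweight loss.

34.38

Demand slope = (154 − 218)/(10 − 2) = −8, so p = 234 − 8q.
Supply slope = (195 − 179)/(10 − 2) = 2, so p = 175 + 2q.
Competitive equilibrium: 234 − 8q = 175 + 2q → q* = 5.9, p* = 186.8.
Marginal revenue: MR = 234 − 16q. Set MR = MC: 234 − 16q = 175 + 2q → q_m = 3.2778.
Price p_m = 234 − 8·3.2778 = 207.7776; MC(q_m) = 175 + 2·3.2778 = 181.5556.
Competitive q* = 5.9, so Δq = 2.6222; wedge = 207.7776 − 181.5556 = 26.222.
The triangle = ½ × 2.6222 × 26.222 = 34.38.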